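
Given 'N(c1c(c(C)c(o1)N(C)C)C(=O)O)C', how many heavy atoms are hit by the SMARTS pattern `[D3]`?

Check the 14 heavy atoms by environment: 1× o (aromatic, D2) → no; 4× c (aromatic, D3) → match; 1× N (D2) → no; 4× C (D1) → no; 1× N (D3) → match; 1× C (D3) → match; 2× O (D1) → no.
Summing the matching environments: 4 + 1 + 1 = 6 matching atoms.

6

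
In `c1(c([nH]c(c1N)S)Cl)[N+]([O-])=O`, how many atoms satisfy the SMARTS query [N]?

2

The query [N] means: uppercase N matches aliphatic (non-aromatic) nitrogen only.
Check the 11 heavy atoms by environment: 1× n (aromatic) → no; 4× c (aromatic) → no; 1× N (charge +1) → match; 1× O (charge -1) → no; 1× O → no; 1× S → no; 1× N → match; 1× Cl → no.
Summing the matching environments: 1 + 1 = 2 matching atoms.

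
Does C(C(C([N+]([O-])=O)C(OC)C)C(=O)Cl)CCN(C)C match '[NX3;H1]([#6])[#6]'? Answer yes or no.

The pattern [NX3;H1]([#6])[#6] describes a trivalent nitrogen with one H, bonded to two carbons — a secondary amine.
The closest candidate here is a dimethylamino group (-N(CH3)2), but the nitrogen has H0, not H1. No other fragment satisfies the full query, so there is no match.

No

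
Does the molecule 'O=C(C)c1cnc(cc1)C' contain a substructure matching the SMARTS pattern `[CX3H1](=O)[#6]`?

The pattern [CX3H1](=O)[#6] describes an sp2 carbon with one H, double-bonded to O and single-bonded to carbon — an aldehyde.
The closest candidate here is an acetyl/ketone group (-C(=O)CH3), but the carbonyl carbon has H0 (two carbon neighbours), not H1. No other fragment satisfies the full query, so there is no match.

No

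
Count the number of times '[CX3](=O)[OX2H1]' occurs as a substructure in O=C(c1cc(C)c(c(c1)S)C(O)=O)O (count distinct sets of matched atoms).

2

[CX3](=O)[OX2H1] is the SMARTS for a carboxylic acid: an sp2 carbon double-bonded to O and single-bonded to an -OH oxygen.
The molecule carries 2 separate instances of a carboxylic acid group (-C(=O)OH) meeting every constraint; each maps to a distinct set of atoms, giving 2 matches.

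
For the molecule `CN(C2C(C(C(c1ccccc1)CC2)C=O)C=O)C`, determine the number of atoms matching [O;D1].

2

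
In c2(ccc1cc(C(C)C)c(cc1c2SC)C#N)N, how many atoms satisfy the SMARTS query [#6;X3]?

The query [#6;X3] means: any carbon (aromatic or not) with three total connections.
Check the 18 heavy atoms by environment: 10× c (aromatic, X3) → match; 1× S (X2) → no; 4× C (X4) → no; 1× N (X3) → no; 1× C (X2) → no; 1× N (X1) → no.
That gives 10 matching atoms.

10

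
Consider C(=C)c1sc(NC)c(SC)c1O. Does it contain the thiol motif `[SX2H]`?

The pattern [SX2H] describes an aliphatic sulfur with two connections, one being H — a thiol.
The closest candidate here is a hydroxyl group (-OH), but it is an -OH, not an -SH. No other fragment satisfies the full query, so there is no match.

No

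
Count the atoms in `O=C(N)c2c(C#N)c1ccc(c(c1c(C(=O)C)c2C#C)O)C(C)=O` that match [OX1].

3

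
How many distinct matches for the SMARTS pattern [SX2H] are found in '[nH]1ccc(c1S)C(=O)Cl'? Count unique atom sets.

1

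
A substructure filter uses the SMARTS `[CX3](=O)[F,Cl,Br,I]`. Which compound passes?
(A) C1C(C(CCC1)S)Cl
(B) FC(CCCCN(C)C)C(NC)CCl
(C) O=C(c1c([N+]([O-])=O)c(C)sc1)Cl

C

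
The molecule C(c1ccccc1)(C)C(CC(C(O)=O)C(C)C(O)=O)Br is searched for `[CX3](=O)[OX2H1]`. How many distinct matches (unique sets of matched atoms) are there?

2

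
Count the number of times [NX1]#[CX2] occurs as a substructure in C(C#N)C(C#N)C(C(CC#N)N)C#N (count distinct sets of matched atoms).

[NX1]#[CX2] is the SMARTS for a nitrile: a nitrogen triple-bonded to a two-connected carbon.
The molecule carries 4 separate instances of a nitrile (-C#N) meeting every constraint; each maps to a distinct set of atoms, giving 4 matches.

4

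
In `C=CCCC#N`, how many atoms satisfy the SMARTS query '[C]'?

The query [C] means: uppercase C matches aliphatic (non-aromatic) carbon only.
Check the 6 heavy atoms by environment: 5× C → match; 1× N → no.
That gives 5 matching atoms.

5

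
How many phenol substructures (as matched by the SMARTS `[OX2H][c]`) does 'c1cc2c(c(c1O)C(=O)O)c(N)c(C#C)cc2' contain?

[OX2H][c] is the SMARTS for a phenol: a hydroxyl oxygen attached to an aromatic carbon.
Exactly one fragment in the molecule meets all constraints, giving 1 match.

1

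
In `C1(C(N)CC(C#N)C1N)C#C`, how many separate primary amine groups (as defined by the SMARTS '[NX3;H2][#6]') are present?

2

[NX3;H2][#6] is the SMARTS for a primary amine: a trivalent nitrogen with two H attached to carbon.
The molecule carries 2 separate instances of a primary amino group (-NH2) meeting every constraint; each maps to a distinct set of atoms, giving 2 matches.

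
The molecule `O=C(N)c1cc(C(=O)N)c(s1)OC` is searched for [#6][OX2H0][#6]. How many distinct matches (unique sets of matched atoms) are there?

[#6][OX2H0][#6] is the SMARTS for an ether: an aliphatic oxygen bridging two carbons with no H on the oxygen.
Exactly one fragment in the molecule meets all constraints, giving 1 match.

1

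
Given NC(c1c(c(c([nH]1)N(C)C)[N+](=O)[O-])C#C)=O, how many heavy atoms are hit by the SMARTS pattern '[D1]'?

7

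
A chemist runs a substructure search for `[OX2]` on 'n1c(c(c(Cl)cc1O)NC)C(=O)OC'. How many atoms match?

The query [OX2] means: aliphatic oxygen with two total connections — ether, hydroxyl, or ester single-bond O.
Check the 14 heavy atoms by environment: 1× n (aromatic, X2) → no; 5× c (aromatic, X3) → no; 1× N (X3) → no; 2× C (X4) → no; 1× Cl (X1) → no; 1× C (X3) → no; 1× O (X1) → no; 2× O (X2) → match.
That gives 2 matching atoms.

2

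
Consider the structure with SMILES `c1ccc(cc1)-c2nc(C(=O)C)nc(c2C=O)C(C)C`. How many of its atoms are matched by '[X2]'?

2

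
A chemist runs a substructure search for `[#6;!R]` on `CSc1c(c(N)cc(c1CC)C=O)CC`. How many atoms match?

6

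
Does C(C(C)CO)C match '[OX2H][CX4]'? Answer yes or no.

Yes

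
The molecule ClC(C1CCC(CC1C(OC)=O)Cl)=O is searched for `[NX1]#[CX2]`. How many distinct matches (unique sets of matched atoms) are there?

0

[NX1]#[CX2] is the SMARTS for a nitrile: a nitrogen triple-bonded to a two-connected carbon.
No fragment in the molecule satisfies every constraint, giving 0 matches.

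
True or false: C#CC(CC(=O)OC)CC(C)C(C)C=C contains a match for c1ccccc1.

The pattern c1ccccc1 describes six aromatic carbons in a ring — a benzene ring.
The closest candidate here is a methyl group (-CH3), but no six-membered all-carbon aromatic ring is present. No other fragment satisfies the full query, so there is no match.

False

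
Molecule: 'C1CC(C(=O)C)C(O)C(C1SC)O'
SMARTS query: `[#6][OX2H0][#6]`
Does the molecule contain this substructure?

No

The pattern [#6][OX2H0][#6] describes an aliphatic oxygen bridging two carbons with no H on the oxygen — an ether.
The closest candidate here is a hydroxyl group (-OH), but the oxygen has H1, not H0 bridging two carbons. No other fragment satisfies the full query, so there is no match.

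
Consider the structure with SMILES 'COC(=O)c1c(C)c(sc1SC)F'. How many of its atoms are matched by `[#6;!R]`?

4

The query [#6;!R] means: carbon not in any ring.
Check the 13 heavy atoms by environment: 1× s (aromatic, in 5-ring) → no; 4× c (aromatic, in 5-ring) → no; 4× C (acyclic) → match; 1× S (acyclic) → no; 2× O (acyclic) → no; 1× F (acyclic) → no.
That gives 4 matching atoms.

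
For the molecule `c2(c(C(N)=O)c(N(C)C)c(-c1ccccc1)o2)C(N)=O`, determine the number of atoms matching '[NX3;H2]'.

2

The query [NX3;H2] means: aliphatic N with 3 total connections, two of them H — an -NH2 nitrogen (amine or amide).
Check the 20 heavy atoms by environment: 1× o (aromatic, H0, X2) → no; 5× c (aromatic, H0, X3) → no; 2× C (H0, X3) → no; 2× O (H0, X1) → no; 2× N (H2, X3) → match; 1× N (H0, X3) → no; 2× C (H3, X4) → no; 5× c (aromatic, H1, X3) → no.
That gives 2 matching atoms.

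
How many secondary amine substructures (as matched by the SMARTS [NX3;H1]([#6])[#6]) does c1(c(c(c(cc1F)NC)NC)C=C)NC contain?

3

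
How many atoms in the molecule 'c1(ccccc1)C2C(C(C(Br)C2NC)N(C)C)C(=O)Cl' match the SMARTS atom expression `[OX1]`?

1

The query [OX1] means: aliphatic oxygen with one total connection — typically a carbonyl =O or an oxide.
Check the 20 heavy atoms by environment: 8× C (X4) → no; 2× N (X3) → no; 6× c (aromatic, X3) → no; 1× C (X3) → no; 1× O (X1) → match; 1× Cl (X1) → no; 1× Br (X1) → no.
That gives 1 matching atom.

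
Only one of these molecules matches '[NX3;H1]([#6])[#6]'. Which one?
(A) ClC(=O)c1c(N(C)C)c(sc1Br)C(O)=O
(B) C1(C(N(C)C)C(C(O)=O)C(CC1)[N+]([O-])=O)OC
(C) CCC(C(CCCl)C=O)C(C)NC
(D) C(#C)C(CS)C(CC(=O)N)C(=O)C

C

[NX3;H1]([#6])[#6] describes a trivalent nitrogen with one H, bonded to two carbons (a secondary amine).
(A) has a dimethylamino group (-N(CH3)2) but the nitrogen has H0, not H1.
(B) has a dimethylamino group (-N(CH3)2) but the nitrogen has H0, not H1.
(C) contains an N-methylamino group (-NHCH3), which satisfies every atom and bond constraint.
(D) has a primary amide (-C(=O)NH2) but the -C(=O)NH2 nitrogen has H2, not H1.
So the answer is (C).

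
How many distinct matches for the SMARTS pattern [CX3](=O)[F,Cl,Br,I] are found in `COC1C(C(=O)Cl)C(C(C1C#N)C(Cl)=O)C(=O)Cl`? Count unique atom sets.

[CX3](=O)[F,Cl,Br,I] is the SMARTS for an acyl halide: a carbonyl carbon bonded to a halogen.
The molecule carries 3 separate instances of an acyl chloride (-C(=O)Cl) meeting every constraint; each maps to a distinct set of atoms, giving 3 matches.

3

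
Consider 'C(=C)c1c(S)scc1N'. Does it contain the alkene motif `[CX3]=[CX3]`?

Yes

The pattern [CX3]=[CX3] describes a non-aromatic C=C double bond between two sp2 carbons — an alkene.
The molecule carries a vinyl group (-CH=CH2), whose atoms satisfy every constraint of the query, so the pattern matches.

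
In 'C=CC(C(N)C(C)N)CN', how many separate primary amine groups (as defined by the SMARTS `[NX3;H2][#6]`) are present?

3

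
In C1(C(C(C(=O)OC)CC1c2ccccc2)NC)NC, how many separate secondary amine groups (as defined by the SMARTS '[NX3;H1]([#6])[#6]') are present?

[NX3;H1]([#6])[#6] is the SMARTS for a secondary amine: a trivalent nitrogen with one H, bonded to two carbons.
The molecule carries 2 separate instances of an N-methylamino group (-NHCH3) meeting every constraint; each maps to a distinct set of atoms, giving 2 matches.

2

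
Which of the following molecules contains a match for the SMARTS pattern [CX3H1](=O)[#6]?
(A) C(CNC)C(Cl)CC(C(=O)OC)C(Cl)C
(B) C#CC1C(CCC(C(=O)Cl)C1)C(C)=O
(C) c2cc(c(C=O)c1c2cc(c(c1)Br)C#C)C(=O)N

C

[CX3H1](=O)[#6] describes an sp2 carbon with one H, double-bonded to O and single-bonded to carbon (an aldehyde).
(A) has a methyl-ester group (-C(=O)OCH3) but the carbonyl carbon has H0, not H1.
(B) has an acetyl/ketone group (-C(=O)CH3) but the carbonyl carbon has H0 (two carbon neighbours), not H1.
(C) contains an aldehyde (-CHO), which satisfies every atom and bond constraint.
So the answer is (C).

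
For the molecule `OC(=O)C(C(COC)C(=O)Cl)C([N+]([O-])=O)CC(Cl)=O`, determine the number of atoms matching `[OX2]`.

The query [OX2] means: aliphatic oxygen with two total connections — ether, hydroxyl, or ester single-bond O.
Check the 19 heavy atoms by environment: 6× C (X4) → no; 1× N (charge +1, X3) → no; 1× O (charge -1, X1) → no; 4× O (X1) → no; 3× C (X3) → no; 2× Cl (X1) → no; 2× O (X2) → match.
That gives 2 matching atoms.

2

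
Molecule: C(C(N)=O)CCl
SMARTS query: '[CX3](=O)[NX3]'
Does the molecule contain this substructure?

The pattern [CX3](=O)[NX3] describes a carbonyl carbon bonded to a trivalent nitrogen — an amide.
The molecule carries a primary amide (-C(=O)NH2), whose atoms satisfy every constraint of the query, so the pattern matches.

Yes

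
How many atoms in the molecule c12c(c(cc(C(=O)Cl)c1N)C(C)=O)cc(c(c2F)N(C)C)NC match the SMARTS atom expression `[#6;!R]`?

6

Check the 23 heavy atoms by environment: 10× c (aromatic, in 6-ring) → no; 3× N (acyclic) → no; 6× C (acyclic) → match; 1× F (acyclic) → no; 2× O (acyclic) → no; 1× Cl (acyclic) → no.
That gives 6 matching atoms.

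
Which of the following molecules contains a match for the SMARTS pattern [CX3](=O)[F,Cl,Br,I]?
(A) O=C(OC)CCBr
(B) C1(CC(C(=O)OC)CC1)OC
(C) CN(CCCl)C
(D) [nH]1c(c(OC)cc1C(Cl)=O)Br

D

[CX3](=O)[F,Cl,Br,I] describes a carbonyl carbon bonded to a halogen (an acyl halide).
(A) has a methyl-ester group (-C(=O)OCH3) but the carbonyl is bonded to -O-C, not to a halogen.
(B) has a methyl-ester group (-C(=O)OCH3) but the carbonyl is bonded to -O-C, not to a halogen.
(C) has a chloro substituent but the Cl is not on a carbonyl carbon.
(D) contains an acyl chloride (-C(=O)Cl), which satisfies every atom and bond constraint.
So the answer is (D).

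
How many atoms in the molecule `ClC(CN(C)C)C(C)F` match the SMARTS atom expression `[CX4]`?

6

The query [CX4] means: C with X4: aliphatic carbon with exactly 4 total connections (bonds + H).
Check the 9 heavy atoms by environment: 6× C (X4) → match; 1× Cl (X1) → no; 1× N (X3) → no; 1× F (X1) → no.
That gives 6 matching atoms.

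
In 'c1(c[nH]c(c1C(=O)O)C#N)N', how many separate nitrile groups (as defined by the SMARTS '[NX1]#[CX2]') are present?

[NX1]#[CX2] is the SMARTS for a nitrile: a nitrogen triple-bonded to a two-connected carbon.
Exactly one fragment in the molecule meets all constraints, giving 1 match.

1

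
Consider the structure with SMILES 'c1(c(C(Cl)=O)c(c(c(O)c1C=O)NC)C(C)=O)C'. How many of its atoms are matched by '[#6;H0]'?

The query [#6;H0] means: any carbon with no attached hydrogen.
Check the 18 heavy atoms by environment: 6× c (aromatic, H0) → match; 2× C (H0) → match; 3× O (H0) → no; 1× Cl (H0) → no; 3× C (H3) → no; 1× N (H1) → no; 1× C (H1) → no; 1× O (H1) → no.
Summing the matching environments: 6 + 2 = 8 matching atoms.

8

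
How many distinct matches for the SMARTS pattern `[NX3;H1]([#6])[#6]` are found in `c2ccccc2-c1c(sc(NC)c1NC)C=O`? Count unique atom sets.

2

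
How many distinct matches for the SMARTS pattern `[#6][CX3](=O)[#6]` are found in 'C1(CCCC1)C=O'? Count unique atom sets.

0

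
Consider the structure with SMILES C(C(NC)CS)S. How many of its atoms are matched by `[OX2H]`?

0

The query [OX2H] means: aliphatic oxygen with two connections, one of which is H — an -OH oxygen.
Check the 7 heavy atoms by environment: 2× C (H2, X4) → no; 1× C (H1, X4) → no; 2× S (H1, X2) → no; 1× N (H1, X3) → no; 1× C (H3, X4) → no.
No environment satisfies the query, so 0 matching atoms.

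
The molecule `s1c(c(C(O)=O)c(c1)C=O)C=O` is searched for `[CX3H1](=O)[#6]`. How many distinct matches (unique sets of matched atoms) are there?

[CX3H1](=O)[#6] is the SMARTS for an aldehyde: an sp2 carbon with one H, double-bonded to O and single-bonded to carbon.
The molecule carries 2 separate instances of an aldehyde (-CHO) meeting every constraint; each maps to a distinct set of atoms, giving 2 matches.

2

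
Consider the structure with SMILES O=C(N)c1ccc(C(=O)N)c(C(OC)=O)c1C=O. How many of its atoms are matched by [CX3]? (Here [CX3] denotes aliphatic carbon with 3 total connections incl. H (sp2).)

Check the 18 heavy atoms by environment: 6× c (aromatic, X3) → no; 4× C (X3) → match; 4× O (X1) → no; 2× N (X3) → no; 1× O (X2) → no; 1× C (X4) → no.
That gives 4 matching atoms.

4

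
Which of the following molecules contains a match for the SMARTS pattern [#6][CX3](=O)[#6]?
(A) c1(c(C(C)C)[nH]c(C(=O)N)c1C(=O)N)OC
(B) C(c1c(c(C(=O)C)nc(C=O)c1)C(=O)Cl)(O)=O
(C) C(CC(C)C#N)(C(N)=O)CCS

[#6][CX3](=O)[#6] describes a carbonyl carbon (no H) flanked by two carbons (a ketone).
(A) has a primary amide (-C(=O)NH2) but one neighbour of the carbonyl carbon is N, not C.
(B) contains an acetyl/ketone group (-C(=O)CH3), which satisfies every atom and bond constraint.
(C) has a primary amide (-C(=O)NH2) but one neighbour of the carbonyl carbon is N, not C.
So the answer is (B).

B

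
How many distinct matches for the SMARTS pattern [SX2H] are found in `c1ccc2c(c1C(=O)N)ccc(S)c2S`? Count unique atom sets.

[SX2H] is the SMARTS for a thiol: an aliphatic sulfur with two connections, one being H.
The molecule carries 2 separate instances of a thiol (-SH) meeting every constraint; each maps to a distinct set of atoms, giving 2 matches.

2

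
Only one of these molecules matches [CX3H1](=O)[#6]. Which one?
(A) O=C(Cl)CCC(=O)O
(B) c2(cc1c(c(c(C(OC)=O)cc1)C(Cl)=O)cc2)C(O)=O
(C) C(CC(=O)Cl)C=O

C

[CX3H1](=O)[#6] describes an sp2 carbon with one H, double-bonded to O and single-bonded to carbon (an aldehyde).
(A) has a carboxylic acid group (-C(=O)OH) but the carbonyl carbon has H0 and is bonded to O, not H1.
(B) has a methyl-ester group (-C(=O)OCH3) but the carbonyl carbon has H0, not H1.
(C) contains an aldehyde (-CHO), which satisfies every atom and bond constraint.
So the answer is (C).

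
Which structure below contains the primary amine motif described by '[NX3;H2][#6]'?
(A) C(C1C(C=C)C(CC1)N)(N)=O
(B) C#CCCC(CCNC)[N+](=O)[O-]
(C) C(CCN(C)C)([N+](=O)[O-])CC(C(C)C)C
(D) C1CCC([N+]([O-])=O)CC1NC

A

[NX3;H2][#6] describes a trivalent nitrogen with two H attached to carbon (a primary amine).
(A) contains a primary amino group (-NH2), which satisfies every atom and bond constraint.
(B) has an N-methylamino group (-NHCH3) but the nitrogen bears two carbons and only one H (H1), not H2.
(C) has a nitro group (-[N+](=O)[O-]) but the nitrogen is [N+] with no H, not NX3H2.
(D) has a nitro group (-[N+](=O)[O-]) but the nitrogen is [N+] with no H, not NX3H2.
So the answer is (A).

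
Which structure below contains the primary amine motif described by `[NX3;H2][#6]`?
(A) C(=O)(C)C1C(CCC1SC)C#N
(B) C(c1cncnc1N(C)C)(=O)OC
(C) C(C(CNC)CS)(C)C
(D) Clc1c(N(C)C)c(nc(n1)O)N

[NX3;H2][#6] describes a trivalent nitrogen with two H attached to carbon (a primary amine).
(A) has a nitrile (-C#N) but the nitrogen is NX1 (triple-bonded), not NX3 with two H.
(B) has a dimethylamino group (-N(CH3)2) but the nitrogen has H0, not H2.
(C) has an N-methylamino group (-NHCH3) but the nitrogen bears two carbons and only one H (H1), not H2.
(D) contains a primary amino group (-NH2), which satisfies every atom and bond constraint.
So the answer is (D).

D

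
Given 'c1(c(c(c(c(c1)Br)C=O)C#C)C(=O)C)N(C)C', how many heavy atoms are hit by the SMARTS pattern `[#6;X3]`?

8

The query [#6;X3] means: any carbon (aromatic or not) with three total connections.
Check the 17 heavy atoms by environment: 6× c (aromatic, X3) → match; 1× N (X3) → no; 3× C (X4) → no; 1× Br (X1) → no; 2× C (X3) → match; 2× O (X1) → no; 2× C (X2) → no.
Summing the matching environments: 6 + 2 = 8 matching atoms.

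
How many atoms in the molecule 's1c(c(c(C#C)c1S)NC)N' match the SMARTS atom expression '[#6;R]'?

4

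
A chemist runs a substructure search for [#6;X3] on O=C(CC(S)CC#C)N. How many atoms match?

Check the 9 heavy atoms by environment: 3× C (X4) → no; 2× C (X2) → no; 1× C (X3) → match; 1× O (X1) → no; 1× N (X3) → no; 1× S (X2) → no.
That gives 1 matching atom.

1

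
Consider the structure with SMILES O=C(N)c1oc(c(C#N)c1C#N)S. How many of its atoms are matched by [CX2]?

2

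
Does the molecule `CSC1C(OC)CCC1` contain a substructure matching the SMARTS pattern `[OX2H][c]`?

The pattern [OX2H][c] describes a hydroxyl oxygen attached to an aromatic carbon — a phenol.
The closest candidate here is a methoxy ether (-OCH3), but the oxygen has H0, not H1. No other fragment satisfies the full query, so there is no match.

No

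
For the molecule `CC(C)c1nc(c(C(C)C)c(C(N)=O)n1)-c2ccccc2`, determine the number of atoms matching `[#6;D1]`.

4

The query [#6;D1] means: carbon bonded to exactly one heavy atom.
Check the 21 heavy atoms by environment: 2× n (aromatic, D2) → no; 5× c (aromatic, D3) → no; 3× C (D3) → no; 4× C (D1) → match; 1× O (D1) → no; 1× N (D1) → no; 5× c (aromatic, D2) → no.
That gives 4 matching atoms.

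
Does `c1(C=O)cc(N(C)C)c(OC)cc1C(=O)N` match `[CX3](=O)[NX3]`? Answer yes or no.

Yes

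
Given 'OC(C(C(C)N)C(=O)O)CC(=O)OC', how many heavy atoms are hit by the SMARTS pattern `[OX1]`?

2

Check the 14 heavy atoms by environment: 6× C (X4) → no; 2× C (X3) → no; 2× O (X1) → match; 3× O (X2) → no; 1× N (X3) → no.
That gives 2 matching atoms.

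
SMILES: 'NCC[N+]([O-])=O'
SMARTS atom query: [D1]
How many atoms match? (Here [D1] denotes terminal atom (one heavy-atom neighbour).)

3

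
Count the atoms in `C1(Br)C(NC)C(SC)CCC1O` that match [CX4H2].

2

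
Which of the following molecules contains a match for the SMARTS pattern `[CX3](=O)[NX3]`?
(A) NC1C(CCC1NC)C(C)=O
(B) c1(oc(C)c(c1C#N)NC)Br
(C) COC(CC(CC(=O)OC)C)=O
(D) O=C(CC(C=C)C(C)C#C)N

D

[CX3](=O)[NX3] describes a carbonyl carbon bonded to a trivalent nitrogen (an amide).
(A) has a primary amino group (-NH2) but the -NH2 is not attached to a carbonyl carbon.
(B) has a nitrile (-C#N) but the nitrile N is NX1 (triple-bonded), not NX3.
(C) has a methyl-ester group (-C(=O)OCH3) but the carbonyl is bonded to O, not to an NX3 nitrogen.
(D) contains a primary amide (-C(=O)NH2), which satisfies every atom and bond constraint.
So the answer is (D).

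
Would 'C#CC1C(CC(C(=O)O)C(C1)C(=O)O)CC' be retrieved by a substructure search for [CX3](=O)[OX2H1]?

The pattern [CX3](=O)[OX2H1] describes an sp2 carbon double-bonded to O and single-bonded to an -OH oxygen — a carboxylic acid.
The molecule carries a carboxylic acid group (-C(=O)OH), whose atoms satisfy every constraint of the query, so the pattern matches.

Yes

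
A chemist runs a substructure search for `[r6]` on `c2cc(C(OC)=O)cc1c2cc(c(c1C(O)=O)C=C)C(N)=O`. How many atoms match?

Check the 22 heavy atoms by environment: 10× c (aromatic, in 6-ring) → match; 6× C (acyclic) → no; 5× O (acyclic) → no; 1× N (acyclic) → no.
That gives 10 matching atoms.

10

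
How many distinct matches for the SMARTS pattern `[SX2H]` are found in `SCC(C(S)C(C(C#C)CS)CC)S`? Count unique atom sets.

4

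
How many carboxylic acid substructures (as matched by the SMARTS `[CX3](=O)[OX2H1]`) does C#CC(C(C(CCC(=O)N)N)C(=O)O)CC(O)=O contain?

[CX3](=O)[OX2H1] is the SMARTS for a carboxylic acid: an sp2 carbon double-bonded to O and single-bonded to an -OH oxygen.
The molecule carries 2 separate instances of a carboxylic acid group (-C(=O)OH) meeting every constraint; each maps to a distinct set of atoms, giving 2 matches.

2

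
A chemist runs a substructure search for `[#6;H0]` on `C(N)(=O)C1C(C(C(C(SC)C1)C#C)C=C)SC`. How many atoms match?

2

The query [#6;H0] means: any carbon with no attached hydrogen.
Check the 17 heavy atoms by environment: 7× C (H1) → no; 2× C (H2) → no; 2× S (H0) → no; 2× C (H3) → no; 2× C (H0) → match; 1× O (H0) → no; 1× N (H2) → no.
That gives 2 matching atoms.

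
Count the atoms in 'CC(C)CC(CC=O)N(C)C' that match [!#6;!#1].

2

The query [!#6;!#1] means: not carbon and not hydrogen — any heteroatom.
Check the 11 heavy atoms by environment: 9× C → no; 1× N → match; 1× O → match.
Summing the matching environments: 1 + 1 = 2 matching atoms.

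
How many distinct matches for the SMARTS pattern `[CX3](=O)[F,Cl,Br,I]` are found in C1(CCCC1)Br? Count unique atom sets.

[CX3](=O)[F,Cl,Br,I] is the SMARTS for an acyl halide: a carbonyl carbon bonded to a halogen.
No fragment in the molecule satisfies every constraint, giving 0 matches.

0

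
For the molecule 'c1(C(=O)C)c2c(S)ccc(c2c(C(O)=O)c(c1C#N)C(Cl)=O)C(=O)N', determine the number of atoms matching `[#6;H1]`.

2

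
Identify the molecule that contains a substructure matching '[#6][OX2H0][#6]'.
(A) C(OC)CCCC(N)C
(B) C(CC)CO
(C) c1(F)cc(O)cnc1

[#6][OX2H0][#6] describes an aliphatic oxygen bridging two carbons with no H on the oxygen (an ether).
(A) contains a methoxy ether (-OCH3), which satisfies every atom and bond constraint.
(B) has a hydroxyl group (-OH) but the oxygen has H1, not H0 bridging two carbons.
(C) has a hydroxyl group (-OH) but the oxygen has H1, not H0 bridging two carbons.
So the answer is (A).

A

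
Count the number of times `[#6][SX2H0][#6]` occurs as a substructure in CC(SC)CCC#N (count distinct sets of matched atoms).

[#6][SX2H0][#6] is the SMARTS for a thioether: an aliphatic sulfur bridging two carbons with no H on the sulfur.
Exactly one fragment in the molecule meets all constraints, giving 1 match.

1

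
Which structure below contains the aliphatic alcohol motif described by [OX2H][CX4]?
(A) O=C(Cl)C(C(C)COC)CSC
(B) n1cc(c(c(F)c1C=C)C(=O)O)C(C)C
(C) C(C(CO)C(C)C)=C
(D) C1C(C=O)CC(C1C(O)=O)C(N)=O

C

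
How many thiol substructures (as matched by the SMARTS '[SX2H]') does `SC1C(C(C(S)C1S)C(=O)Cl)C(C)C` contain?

3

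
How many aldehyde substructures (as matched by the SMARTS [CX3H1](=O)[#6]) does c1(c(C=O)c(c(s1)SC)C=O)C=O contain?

3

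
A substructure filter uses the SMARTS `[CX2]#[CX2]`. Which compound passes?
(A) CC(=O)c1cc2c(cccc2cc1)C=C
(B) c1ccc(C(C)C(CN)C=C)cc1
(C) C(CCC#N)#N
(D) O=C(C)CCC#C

D

[CX2]#[CX2] describes a carbon-carbon triple bond (an alkyne).
(A) has a vinyl group (-CH=CH2) but the C=C is a double bond; both carbons are CX3, not CX2.
(B) has a vinyl group (-CH=CH2) but the C=C is a double bond; both carbons are CX3, not CX2.
(C) has a nitrile (-C#N) but the triple bond is C#N, not C#C.
(D) contains an ethynyl group (-C#CH), which satisfies every atom and bond constraint.
So the answer is (D).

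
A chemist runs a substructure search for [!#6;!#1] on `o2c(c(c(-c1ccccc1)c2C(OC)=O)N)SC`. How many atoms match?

5

The query [!#6;!#1] means: not carbon and not hydrogen — any heteroatom.
Check the 18 heavy atoms by environment: 1× o (aromatic) → match; 10× c (aromatic) → no; 1× N → match; 3× C → no; 2× O → match; 1× S → match.
Summing the matching environments: 1 + 1 + 2 + 1 = 5 matching atoms.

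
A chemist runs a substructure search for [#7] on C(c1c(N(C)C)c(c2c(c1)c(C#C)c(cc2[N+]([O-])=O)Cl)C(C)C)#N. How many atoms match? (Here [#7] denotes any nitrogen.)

3

Check the 24 heavy atoms by environment: 10× c (aromatic) → no; 8× C → no; 1× Cl → no; 2× N → match; 1× N (charge +1) → match; 1× O (charge -1) → no; 1× O → no.
Summing the matching environments: 2 + 1 = 3 matching atoms.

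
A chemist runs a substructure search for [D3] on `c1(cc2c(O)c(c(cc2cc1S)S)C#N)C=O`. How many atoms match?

Check the 17 heavy atoms by environment: 7× c (aromatic, D3) → match; 3× c (aromatic, D2) → no; 2× C (D2) → no; 2× O (D1) → no; 2× S (D1) → no; 1× N (D1) → no.
That gives 7 matching atoms.

7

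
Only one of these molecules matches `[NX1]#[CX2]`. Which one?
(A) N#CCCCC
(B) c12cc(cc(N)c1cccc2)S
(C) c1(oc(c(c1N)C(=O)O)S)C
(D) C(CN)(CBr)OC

A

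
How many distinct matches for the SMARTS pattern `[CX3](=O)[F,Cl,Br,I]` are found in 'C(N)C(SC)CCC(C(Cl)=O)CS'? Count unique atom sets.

1

[CX3](=O)[F,Cl,Br,I] is the SMARTS for an acyl halide: a carbonyl carbon bonded to a halogen.
Exactly one fragment in the molecule meets all constraints, giving 1 match.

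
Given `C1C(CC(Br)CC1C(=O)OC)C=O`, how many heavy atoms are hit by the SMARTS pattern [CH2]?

3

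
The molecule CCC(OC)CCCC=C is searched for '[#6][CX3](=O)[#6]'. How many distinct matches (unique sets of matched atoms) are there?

0

[#6][CX3](=O)[#6] is the SMARTS for a ketone: a carbonyl carbon (no H) flanked by two carbons.
No fragment in the molecule satisfies every constraint, giving 0 matches.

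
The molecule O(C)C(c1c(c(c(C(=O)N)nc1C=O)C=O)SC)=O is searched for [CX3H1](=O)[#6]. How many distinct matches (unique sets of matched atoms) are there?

[CX3H1](=O)[#6] is the SMARTS for an aldehyde: an sp2 carbon with one H, double-bonded to O and single-bonded to carbon.
The molecule carries 2 separate instances of an aldehyde (-CHO) meeting every constraint; each maps to a distinct set of atoms, giving 2 matches.

2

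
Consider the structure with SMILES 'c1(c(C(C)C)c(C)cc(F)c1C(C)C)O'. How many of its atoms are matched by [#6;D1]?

The query [#6;D1] means: carbon bonded to exactly one heavy atom.
Check the 15 heavy atoms by environment: 5× c (aromatic, D3) → no; 1× c (aromatic, D2) → no; 2× C (D3) → no; 5× C (D1) → match; 1× O (D1) → no; 1× F (D1) → no.
That gives 5 matching atoms.

5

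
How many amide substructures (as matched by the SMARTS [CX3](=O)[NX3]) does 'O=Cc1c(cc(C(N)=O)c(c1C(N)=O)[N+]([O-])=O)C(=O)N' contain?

3

[CX3](=O)[NX3] is the SMARTS for an amide: a carbonyl carbon bonded to a trivalent nitrogen.
The molecule carries 3 separate instances of a primary amide (-C(=O)NH2) meeting every constraint; each maps to a distinct set of atoms, giving 3 matches.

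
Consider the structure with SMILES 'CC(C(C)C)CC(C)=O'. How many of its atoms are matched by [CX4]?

7

The query [CX4] means: C with X4: aliphatic carbon with exactly 4 total connections (bonds + H).
Check the 9 heavy atoms by environment: 7× C (X4) → match; 1× C (X3) → no; 1× O (X1) → no.
That gives 7 matching atoms.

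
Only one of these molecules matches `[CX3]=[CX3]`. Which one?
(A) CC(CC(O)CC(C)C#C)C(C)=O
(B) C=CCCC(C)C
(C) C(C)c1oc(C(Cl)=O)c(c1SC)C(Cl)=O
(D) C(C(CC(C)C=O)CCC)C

B

[CX3]=[CX3] describes a non-aromatic C=C double bond between two sp2 carbons (an alkene).
(A) has an ethynyl group (-C#CH) but the C-C bond is a triple bond, not a double bond.
(B) contains a vinyl group (-CH=CH2), which satisfies every atom and bond constraint.
(C) has an ethyl group (-CH2CH3) but its C-C bond is a single bond between CX4 carbons, not CX3=CX3.
(D) has an ethyl group (-CH2CH3) but its C-C bond is a single bond between CX4 carbons, not CX3=CX3.
So the answer is (B).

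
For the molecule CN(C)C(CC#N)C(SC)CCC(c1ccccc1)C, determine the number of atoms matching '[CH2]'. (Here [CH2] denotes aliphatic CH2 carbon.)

Check the 20 heavy atoms by environment: 3× C (H2) → match; 3× C (H1) → no; 4× C (H3) → no; 2× N (H0) → no; 1× C (H0) → no; 1× S (H0) → no; 1× c (aromatic, H0) → no; 5× c (aromatic, H1) → no.
That gives 3 matching atoms.

3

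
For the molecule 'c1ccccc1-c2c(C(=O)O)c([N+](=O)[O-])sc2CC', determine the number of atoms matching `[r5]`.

5

The query [r5] means: r5 matches atoms in a five-membered ring.
Check the 19 heavy atoms by environment: 1× s (aromatic, in 5-ring) → match; 4× c (aromatic, in 5-ring) → match; 6× c (aromatic, in 6-ring) → no; 3× C (acyclic) → no; 1× N (charge +1, acyclic) → no; 1× O (charge -1, acyclic) → no; 3× O (acyclic) → no.
Summing the matching environments: 1 + 4 = 5 matching atoms.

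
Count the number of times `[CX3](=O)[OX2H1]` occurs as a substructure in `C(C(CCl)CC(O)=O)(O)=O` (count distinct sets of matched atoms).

[CX3](=O)[OX2H1] is the SMARTS for a carboxylic acid: an sp2 carbon double-bonded to O and single-bonded to an -OH oxygen.
The molecule carries 2 separate instances of a carboxylic acid group (-C(=O)OH) meeting every constraint; each maps to a distinct set of atoms, giving 2 matches.

2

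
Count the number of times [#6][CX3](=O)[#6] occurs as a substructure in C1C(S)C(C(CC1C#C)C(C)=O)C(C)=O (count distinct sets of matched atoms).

2

[#6][CX3](=O)[#6] is the SMARTS for a ketone: a carbonyl carbon (no H) flanked by two carbons.
The molecule carries 2 separate instances of an acetyl/ketone group (-C(=O)CH3) meeting every constraint; each maps to a distinct set of atoms, giving 2 matches.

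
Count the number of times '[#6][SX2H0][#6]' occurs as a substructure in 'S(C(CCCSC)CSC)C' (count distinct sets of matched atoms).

3

[#6][SX2H0][#6] is the SMARTS for a thioether: an aliphatic sulfur bridging two carbons with no H on the sulfur.
The molecule carries 3 separate instances of a methylthio ether (-SCH3) meeting every constraint; each maps to a distinct set of atoms, giving 3 matches.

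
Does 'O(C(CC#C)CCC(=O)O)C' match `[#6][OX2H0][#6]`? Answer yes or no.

Yes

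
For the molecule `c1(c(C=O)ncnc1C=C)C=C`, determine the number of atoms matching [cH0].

Check the 12 heavy atoms by environment: 2× n (aromatic, H0) → no; 1× c (aromatic, H1) → no; 3× c (aromatic, H0) → match; 3× C (H1) → no; 1× O (H0) → no; 2× C (H2) → no.
That gives 3 matching atoms.

3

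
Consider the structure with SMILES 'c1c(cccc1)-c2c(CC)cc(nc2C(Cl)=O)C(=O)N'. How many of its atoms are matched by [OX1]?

2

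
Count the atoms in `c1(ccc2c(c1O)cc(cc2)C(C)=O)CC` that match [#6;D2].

The query [#6;D2] means: any carbon bonded to exactly two heavy atoms.
Check the 16 heavy atoms by environment: 5× c (aromatic, D3) → no; 5× c (aromatic, D2) → match; 1× C (D3) → no; 2× O (D1) → no; 2× C (D1) → no; 1× C (D2) → match.
Summing the matching environments: 5 + 1 = 6 matching atoms.

6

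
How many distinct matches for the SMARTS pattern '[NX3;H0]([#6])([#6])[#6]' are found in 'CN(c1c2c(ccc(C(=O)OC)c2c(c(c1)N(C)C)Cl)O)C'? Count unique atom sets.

2

[NX3;H0]([#6])([#6])[#6] is the SMARTS for a tertiary amine: a trivalent nitrogen with no H, bonded to three carbons.
The molecule carries 2 separate instances of a dimethylamino group (-N(CH3)2) meeting every constraint; each maps to a distinct set of atoms, giving 2 matches.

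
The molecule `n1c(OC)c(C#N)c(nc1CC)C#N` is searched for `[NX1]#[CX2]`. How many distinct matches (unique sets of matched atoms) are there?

2

[NX1]#[CX2] is the SMARTS for a nitrile: a nitrogen triple-bonded to a two-connected carbon.
The molecule carries 2 separate instances of a nitrile (-C#N) meeting every constraint; each maps to a distinct set of atoms, giving 2 matches.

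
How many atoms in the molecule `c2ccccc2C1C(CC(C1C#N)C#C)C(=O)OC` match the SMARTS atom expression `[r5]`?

5

The query [r5] means: r5 matches atoms in a five-membered ring.
Check the 19 heavy atoms by environment: 5× C (in 5-ring) → match; 5× C (acyclic) → no; 2× O (acyclic) → no; 1× N (acyclic) → no; 6× c (aromatic, in 6-ring) → no.
That gives 5 matching atoms.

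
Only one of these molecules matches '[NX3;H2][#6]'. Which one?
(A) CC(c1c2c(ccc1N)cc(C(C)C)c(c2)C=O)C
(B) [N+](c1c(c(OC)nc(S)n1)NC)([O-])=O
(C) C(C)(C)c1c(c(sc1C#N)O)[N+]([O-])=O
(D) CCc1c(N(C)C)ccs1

[NX3;H2][#6] describes a trivalent nitrogen with two H attached to carbon (a primary amine).
(A) contains a primary amino group (-NH2), which satisfies every atom and bond constraint.
(B) has a nitro group (-[N+](=O)[O-]) but the nitrogen is [N+] with no H, not NX3H2.
(C) has a nitro group (-[N+](=O)[O-]) but the nitrogen is [N+] with no H, not NX3H2.
(D) has a dimethylamino group (-N(CH3)2) but the nitrogen has H0, not H2.
So the answer is (A).

A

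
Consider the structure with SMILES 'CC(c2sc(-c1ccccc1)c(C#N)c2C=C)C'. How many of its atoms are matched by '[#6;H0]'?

6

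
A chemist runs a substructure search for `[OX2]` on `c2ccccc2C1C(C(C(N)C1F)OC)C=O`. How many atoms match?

The query [OX2] means: aliphatic oxygen with two total connections — ether, hydroxyl, or ester single-bond O.
Check the 17 heavy atoms by environment: 6× C (X4) → no; 1× F (X1) → no; 1× O (X2) → match; 1× N (X3) → no; 6× c (aromatic, X3) → no; 1× C (X3) → no; 1× O (X1) → no.
That gives 1 matching atom.

1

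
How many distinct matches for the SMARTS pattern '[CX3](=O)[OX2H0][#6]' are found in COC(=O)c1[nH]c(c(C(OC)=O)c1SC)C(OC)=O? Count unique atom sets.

[CX3](=O)[OX2H0][#6] is the SMARTS for an ester: a carbonyl carbon bonded to an oxygen that is itself bonded to carbon (no H on that O).
The molecule carries 3 separate instances of a methyl-ester group (-C(=O)OCH3) meeting every constraint; each maps to a distinct set of atoms, giving 3 matches.

3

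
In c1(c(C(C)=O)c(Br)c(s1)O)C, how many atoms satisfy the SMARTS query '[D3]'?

5

The query [D3] means: atom with exactly three heavy-atom neighbours.
Check the 11 heavy atoms by environment: 1× s (aromatic, D2) → no; 4× c (aromatic, D3) → match; 1× C (D3) → match; 2× O (D1) → no; 2× C (D1) → no; 1× Br (D1) → no.
Summing the matching environments: 4 + 1 = 5 matching atoms.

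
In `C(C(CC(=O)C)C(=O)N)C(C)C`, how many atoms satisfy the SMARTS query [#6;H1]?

2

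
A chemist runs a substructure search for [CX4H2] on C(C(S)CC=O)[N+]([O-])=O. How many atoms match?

2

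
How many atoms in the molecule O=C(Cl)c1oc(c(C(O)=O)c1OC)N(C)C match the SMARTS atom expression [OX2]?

The query [OX2] means: aliphatic oxygen with two total connections — ether, hydroxyl, or ester single-bond O.
Check the 16 heavy atoms by environment: 1× o (aromatic, X2) → no; 4× c (aromatic, X3) → no; 2× C (X3) → no; 2× O (X1) → no; 2× O (X2) → match; 3× C (X4) → no; 1× Cl (X1) → no; 1× N (X3) → no.
That gives 2 matching atoms.

2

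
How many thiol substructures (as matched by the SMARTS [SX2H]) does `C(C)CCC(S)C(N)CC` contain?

[SX2H] is the SMARTS for a thiol: an aliphatic sulfur with two connections, one being H.
Exactly one fragment in the molecule meets all constraints, giving 1 match.

1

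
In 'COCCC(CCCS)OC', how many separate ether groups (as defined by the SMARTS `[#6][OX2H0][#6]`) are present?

2

[#6][OX2H0][#6] is the SMARTS for an ether: an aliphatic oxygen bridging two carbons with no H on the oxygen.
The molecule carries 2 separate instances of a methoxy ether (-OCH3) meeting every constraint; each maps to a distinct set of atoms, giving 2 matches.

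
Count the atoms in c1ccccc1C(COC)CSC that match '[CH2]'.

2

The query [CH2] means: aliphatic carbon with exactly two hydrogens.
Check the 13 heavy atoms by environment: 2× C (H2) → match; 1× C (H1) → no; 1× c (aromatic, H0) → no; 5× c (aromatic, H1) → no; 1× O (H0) → no; 2× C (H3) → no; 1× S (H0) → no.
That gives 2 matching atoms.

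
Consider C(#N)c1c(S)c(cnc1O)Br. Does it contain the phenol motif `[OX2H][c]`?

Yes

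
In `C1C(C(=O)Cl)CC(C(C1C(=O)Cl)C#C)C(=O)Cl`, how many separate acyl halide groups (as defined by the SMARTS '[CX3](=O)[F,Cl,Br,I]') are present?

[CX3](=O)[F,Cl,Br,I] is the SMARTS for an acyl halide: a carbonyl carbon bonded to a halogen.
The molecule carries 3 separate instances of an acyl chloride (-C(=O)Cl) meeting every constraint; each maps to a distinct set of atoms, giving 3 matches.

3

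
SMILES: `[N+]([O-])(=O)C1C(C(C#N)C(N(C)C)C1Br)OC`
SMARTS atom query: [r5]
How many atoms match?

The query [r5] means: r5 matches atoms in a five-membered ring.
Check the 16 heavy atoms by environment: 5× C (in 5-ring) → match; 2× O (acyclic) → no; 4× C (acyclic) → no; 1× N (charge +1, acyclic) → no; 1× O (charge -1, acyclic) → no; 2× N (acyclic) → no; 1× Br (acyclic) → no.
That gives 5 matching atoms.

5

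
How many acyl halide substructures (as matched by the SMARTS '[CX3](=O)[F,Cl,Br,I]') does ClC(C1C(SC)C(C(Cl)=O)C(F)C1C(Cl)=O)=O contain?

3

[CX3](=O)[F,Cl,Br,I] is the SMARTS for an acyl halide: a carbonyl carbon bonded to a halogen.
The molecule carries 3 separate instances of an acyl chloride (-C(=O)Cl) meeting every constraint; each maps to a distinct set of atoms, giving 3 matches.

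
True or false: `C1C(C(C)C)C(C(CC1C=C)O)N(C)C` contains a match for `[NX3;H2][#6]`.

False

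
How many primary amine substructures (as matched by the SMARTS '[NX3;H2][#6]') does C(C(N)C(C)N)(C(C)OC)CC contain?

2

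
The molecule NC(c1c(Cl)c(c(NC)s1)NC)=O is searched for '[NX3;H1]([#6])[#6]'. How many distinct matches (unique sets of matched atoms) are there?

2

[NX3;H1]([#6])[#6] is the SMARTS for a secondary amine: a trivalent nitrogen with one H, bonded to two carbons.
The molecule carries 2 separate instances of an N-methylamino group (-NHCH3) meeting every constraint; each maps to a distinct set of atoms, giving 2 matches.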